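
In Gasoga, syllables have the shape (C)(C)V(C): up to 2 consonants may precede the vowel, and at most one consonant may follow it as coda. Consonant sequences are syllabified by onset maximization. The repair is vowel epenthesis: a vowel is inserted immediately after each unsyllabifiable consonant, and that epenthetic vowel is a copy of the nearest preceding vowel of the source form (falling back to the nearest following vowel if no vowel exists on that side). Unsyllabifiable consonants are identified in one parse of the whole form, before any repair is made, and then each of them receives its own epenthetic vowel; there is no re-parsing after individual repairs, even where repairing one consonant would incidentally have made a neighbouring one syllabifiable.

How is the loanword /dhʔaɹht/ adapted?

Under (C)(C)V(C), the unsyllabifiable consonants are /d/, /h/, /t/ (at most one coda consonant is licensed; onsets may contain at most 2 consonants).
Epenthesis after each stranded consonant: /d/ → /da/, /h/ → /ha/, /t/ → /ta/.

dahʔaɹhata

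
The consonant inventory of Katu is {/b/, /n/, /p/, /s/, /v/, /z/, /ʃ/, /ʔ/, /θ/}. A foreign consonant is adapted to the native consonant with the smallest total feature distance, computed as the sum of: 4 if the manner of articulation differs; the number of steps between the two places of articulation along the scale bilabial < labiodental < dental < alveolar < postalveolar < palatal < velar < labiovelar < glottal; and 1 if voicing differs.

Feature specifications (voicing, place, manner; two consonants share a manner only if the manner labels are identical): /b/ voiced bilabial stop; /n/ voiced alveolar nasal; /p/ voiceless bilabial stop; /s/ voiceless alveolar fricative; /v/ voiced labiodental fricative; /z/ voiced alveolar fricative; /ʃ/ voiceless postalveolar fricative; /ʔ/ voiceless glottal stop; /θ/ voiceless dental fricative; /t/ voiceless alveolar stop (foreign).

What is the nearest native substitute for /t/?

/p/ is closest: same manner (stop), place distance 3 (alveolar→bilabial), same voicing; total 3. Next closest is /b/ at distance 4.

p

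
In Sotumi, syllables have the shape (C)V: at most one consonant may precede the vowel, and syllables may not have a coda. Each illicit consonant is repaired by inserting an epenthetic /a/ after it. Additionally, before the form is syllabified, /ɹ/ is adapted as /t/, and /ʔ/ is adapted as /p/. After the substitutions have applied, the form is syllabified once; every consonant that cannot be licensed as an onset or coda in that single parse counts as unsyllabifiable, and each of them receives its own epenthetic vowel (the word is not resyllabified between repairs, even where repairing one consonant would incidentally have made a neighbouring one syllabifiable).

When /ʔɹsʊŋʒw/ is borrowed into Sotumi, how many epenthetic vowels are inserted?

After substitution the input is /ptsʊŋʒw/.
The unsyllabifiable consonants are /p/, /t/, /ŋ/, /ʒ/, /w/; each receives one epenthetic vowel.

5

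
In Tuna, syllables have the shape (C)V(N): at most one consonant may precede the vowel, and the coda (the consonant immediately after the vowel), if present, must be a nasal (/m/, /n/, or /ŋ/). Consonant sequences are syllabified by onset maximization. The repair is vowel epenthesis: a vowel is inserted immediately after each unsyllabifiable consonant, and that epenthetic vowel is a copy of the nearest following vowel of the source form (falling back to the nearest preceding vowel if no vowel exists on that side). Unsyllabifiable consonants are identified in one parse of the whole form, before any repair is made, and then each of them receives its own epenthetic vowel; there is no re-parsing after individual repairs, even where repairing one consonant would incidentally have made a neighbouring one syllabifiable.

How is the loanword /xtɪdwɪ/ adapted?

The consonants /x/, /d/ cannot be parsed into a legal (C)V(N) syllable (only a nasal (/m/, /n/, or /ŋ/) is licensed in coda position; onsets are limited to one consonant).
Inserting the epenthetic vowel yields /x/ → /xɪ/, /d/ → /dɪ/.

xɪtɪdɪwɪ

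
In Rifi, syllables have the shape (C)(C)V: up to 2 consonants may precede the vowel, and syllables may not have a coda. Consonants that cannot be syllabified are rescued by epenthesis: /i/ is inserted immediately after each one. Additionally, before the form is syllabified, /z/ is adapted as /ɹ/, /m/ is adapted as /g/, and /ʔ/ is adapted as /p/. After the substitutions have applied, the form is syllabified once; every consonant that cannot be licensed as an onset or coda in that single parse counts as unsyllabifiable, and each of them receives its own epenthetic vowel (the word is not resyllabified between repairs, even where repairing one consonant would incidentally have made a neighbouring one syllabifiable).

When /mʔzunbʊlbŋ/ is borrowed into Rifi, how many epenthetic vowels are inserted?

After substitution the input is /gpɹunbʊlbŋ/.
The unsyllabifiable consonants are /g/, /l/, /b/, /ŋ/; each receives one epenthetic vowel.

4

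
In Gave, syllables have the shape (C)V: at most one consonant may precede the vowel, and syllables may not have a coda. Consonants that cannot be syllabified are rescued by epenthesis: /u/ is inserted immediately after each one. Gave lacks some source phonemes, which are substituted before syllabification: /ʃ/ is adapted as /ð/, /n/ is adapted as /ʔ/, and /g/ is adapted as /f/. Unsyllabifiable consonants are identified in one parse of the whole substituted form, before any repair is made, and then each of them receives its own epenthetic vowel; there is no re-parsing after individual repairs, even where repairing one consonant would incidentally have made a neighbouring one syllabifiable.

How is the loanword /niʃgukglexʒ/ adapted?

Substitution: /n/ → /ʔ/, /ʃ/ → /ð/, /g/ → /f/, giving /ʔiðfukflexʒ/.
Syllabifying with onset maximization leaves /ð/, /k/, /f/, /x/, /ʒ/ stranded (no codas are permitted; onsets are limited to one consonant).
Epenthesis after each stranded consonant: /ð/ → /ðu/, /k/ → /ku/, /f/ → /fu/, /x/ → /xu/, /ʒ/ → /ʒu/.

ʔiðufukufulexuʒu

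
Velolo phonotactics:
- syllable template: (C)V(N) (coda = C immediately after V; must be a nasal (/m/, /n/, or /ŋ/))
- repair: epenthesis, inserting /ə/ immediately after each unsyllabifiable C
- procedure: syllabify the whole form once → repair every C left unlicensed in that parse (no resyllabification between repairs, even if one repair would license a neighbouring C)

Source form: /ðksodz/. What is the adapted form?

ðəkəsodəzə

Under (C)V(N), the unsyllabifiable consonants are /ð/, /k/, /d/, /z/ (only a nasal (/m/, /n/, or /ŋ/) is licensed in coda position; onsets are limited to one consonant).
Epenthesis after each stranded consonant: /ð/ → /ðə/, /k/ → /kə/, /d/ → /də/, /z/ → /zə/.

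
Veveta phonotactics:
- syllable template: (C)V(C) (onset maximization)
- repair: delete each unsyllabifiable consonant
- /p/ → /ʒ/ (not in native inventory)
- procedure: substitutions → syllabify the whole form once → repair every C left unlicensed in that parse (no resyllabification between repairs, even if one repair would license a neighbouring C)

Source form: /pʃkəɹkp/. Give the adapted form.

Substitution: /p/ → /ʒ/, giving /ʒʃkəɹkʒ/.
The consonants /ʒ/, /ʃ/, /k/, /ʒ/ cannot be parsed into a legal (C)V(C) syllable (at most one coda consonant is licensed; onsets are limited to one consonant).
Deleting the stranded consonants removes /ʒ/, /ʃ/, /k/, /ʒ/.

kəɹ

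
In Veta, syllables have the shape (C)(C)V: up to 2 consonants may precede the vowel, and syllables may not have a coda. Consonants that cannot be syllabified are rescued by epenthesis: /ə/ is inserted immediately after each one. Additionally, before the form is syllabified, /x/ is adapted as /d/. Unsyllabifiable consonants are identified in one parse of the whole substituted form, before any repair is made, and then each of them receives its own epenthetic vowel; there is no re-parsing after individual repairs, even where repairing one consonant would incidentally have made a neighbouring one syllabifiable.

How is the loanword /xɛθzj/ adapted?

dɛθəzəjə

Substitution: /x/ → /d/, giving /dɛθzj/.
Under (C)(C)V, the unsyllabifiable consonants are /θ/, /z/, /j/ (no codas are permitted; onsets may contain at most 2 consonants).
Inserting the epenthetic vowel yields /θ/ → /θə/, /z/ → /zə/, /j/ → /jə/.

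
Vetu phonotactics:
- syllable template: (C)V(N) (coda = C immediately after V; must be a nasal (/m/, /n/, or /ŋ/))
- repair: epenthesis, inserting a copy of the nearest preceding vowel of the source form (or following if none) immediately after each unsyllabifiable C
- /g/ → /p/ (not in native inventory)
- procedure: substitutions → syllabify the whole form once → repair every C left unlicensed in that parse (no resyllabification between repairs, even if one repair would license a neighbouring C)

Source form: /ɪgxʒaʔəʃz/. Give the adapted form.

ɪpɪxɪʒaʔəʃəzə

Substitution: /g/ → /p/, giving /ɪpxʒaʔəʃz/.
Syllabifying with onset maximization leaves /p/, /x/, /ʃ/, /z/ stranded (only a nasal (/m/, /n/, or /ŋ/) is licensed in coda position; onsets are limited to one consonant).
Epenthesis after each stranded consonant: /p/ → /pɪ/, /x/ → /xɪ/, /ʃ/ → /ʃə/, /z/ → /zə/.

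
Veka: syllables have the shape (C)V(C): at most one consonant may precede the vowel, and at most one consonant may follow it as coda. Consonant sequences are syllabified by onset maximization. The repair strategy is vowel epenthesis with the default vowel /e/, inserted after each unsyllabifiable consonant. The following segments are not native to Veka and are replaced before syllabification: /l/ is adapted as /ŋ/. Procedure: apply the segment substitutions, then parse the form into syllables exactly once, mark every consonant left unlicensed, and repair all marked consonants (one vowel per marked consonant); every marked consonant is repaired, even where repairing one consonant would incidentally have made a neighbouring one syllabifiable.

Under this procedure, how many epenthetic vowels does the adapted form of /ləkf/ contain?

After substitution the input is /ŋəkf/.
The unsyllabifiable consonants are /f/; each receives one epenthetic vowel.

1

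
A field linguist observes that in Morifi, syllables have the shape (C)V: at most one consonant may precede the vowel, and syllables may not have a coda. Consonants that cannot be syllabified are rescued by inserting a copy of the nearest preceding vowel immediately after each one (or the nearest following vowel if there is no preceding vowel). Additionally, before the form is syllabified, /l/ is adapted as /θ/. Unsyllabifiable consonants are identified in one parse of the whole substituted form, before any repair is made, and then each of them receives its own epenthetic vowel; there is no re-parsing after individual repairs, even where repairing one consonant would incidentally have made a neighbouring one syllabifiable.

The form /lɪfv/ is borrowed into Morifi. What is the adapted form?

Substitution: /l/ → /θ/, giving /θɪfv/.
Syllabifying with onset maximization leaves /f/, /v/ stranded (no codas are permitted; onsets are limited to one consonant).
Epenthesis after each stranded consonant: /f/ → /fɪ/, /v/ → /vɪ/.

θɪfɪvɪ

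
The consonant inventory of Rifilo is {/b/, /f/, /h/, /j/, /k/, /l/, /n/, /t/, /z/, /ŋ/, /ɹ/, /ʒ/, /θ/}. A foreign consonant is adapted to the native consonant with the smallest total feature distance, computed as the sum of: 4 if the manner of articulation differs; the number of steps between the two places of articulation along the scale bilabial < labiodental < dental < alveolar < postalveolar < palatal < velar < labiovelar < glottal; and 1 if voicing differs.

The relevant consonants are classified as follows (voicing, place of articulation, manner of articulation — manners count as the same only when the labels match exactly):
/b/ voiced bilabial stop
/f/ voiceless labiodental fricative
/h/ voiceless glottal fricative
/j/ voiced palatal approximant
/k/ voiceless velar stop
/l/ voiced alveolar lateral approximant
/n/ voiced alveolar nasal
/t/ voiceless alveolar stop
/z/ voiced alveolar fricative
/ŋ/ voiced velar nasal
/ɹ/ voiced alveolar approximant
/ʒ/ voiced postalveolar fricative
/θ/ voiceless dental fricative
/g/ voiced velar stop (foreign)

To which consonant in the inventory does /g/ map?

k

/k/ is closest: same manner (stop), place distance 0 (velar→velar), voicing differs (+1); total 1. Next closest is /t/ at distance 4.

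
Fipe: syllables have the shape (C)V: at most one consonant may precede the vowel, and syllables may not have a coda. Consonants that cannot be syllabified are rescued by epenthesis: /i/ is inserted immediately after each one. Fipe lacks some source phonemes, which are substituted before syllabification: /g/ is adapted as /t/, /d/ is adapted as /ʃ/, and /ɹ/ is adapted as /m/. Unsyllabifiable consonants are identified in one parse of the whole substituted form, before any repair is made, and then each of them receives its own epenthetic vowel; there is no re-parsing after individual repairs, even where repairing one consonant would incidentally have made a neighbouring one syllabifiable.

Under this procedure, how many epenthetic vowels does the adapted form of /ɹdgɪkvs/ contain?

5

After substitution the input is /mʃtɪkvs/.
The unsyllabifiable consonants are /m/, /ʃ/, /k/, /v/, /s/; each receives one epenthetic vowel.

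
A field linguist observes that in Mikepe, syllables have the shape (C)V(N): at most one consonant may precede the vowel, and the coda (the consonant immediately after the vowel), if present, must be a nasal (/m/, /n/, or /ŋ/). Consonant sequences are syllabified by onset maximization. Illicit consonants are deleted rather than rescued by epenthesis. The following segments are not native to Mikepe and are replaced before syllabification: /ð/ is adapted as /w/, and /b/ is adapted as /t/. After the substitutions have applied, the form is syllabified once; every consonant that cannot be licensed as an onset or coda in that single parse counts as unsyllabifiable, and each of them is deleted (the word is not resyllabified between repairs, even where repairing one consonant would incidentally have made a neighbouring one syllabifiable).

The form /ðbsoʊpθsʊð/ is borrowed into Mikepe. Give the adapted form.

soʊsʊ

Substitution: /ð/ → /w/, /b/ → /t/, giving /wtsoʊpθsʊw/.
Syllabifying with onset maximization leaves /w/, /t/, /p/, /θ/, /w/ stranded (only a nasal (/m/, /n/, or /ŋ/) is licensed in coda position; onsets are limited to one consonant).
Deletion applies to /w/, /t/, /p/, /θ/, /w/.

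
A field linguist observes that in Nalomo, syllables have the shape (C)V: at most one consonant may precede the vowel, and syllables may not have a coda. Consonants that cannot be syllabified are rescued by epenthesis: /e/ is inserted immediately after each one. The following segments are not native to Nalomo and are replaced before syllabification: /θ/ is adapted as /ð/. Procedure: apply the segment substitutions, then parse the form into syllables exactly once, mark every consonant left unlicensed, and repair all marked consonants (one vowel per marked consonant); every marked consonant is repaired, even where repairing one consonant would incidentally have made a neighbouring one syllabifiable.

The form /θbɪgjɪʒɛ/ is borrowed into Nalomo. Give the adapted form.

ðebɪgejɪʒɛ

Substitution: /θ/ → /ð/, giving /ðbɪgjɪʒɛ/.
The consonants /ð/, /g/ cannot be parsed into a legal (C)V syllable (no codas are permitted; onsets are limited to one consonant).
Epenthesis after each stranded consonant: /ð/ → /ðe/, /g/ → /ge/.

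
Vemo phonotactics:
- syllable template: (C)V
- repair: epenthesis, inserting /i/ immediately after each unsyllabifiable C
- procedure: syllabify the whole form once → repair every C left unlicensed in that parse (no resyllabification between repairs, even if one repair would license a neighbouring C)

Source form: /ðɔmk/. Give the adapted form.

Under (C)V, the unsyllabifiable consonants are /m/, /k/ (no codas are permitted; onsets are limited to one consonant).
Each unlicensed consonant becomes the onset of a new syllable: /m/ → /mi/, /k/ → /ki/.

ðɔmiki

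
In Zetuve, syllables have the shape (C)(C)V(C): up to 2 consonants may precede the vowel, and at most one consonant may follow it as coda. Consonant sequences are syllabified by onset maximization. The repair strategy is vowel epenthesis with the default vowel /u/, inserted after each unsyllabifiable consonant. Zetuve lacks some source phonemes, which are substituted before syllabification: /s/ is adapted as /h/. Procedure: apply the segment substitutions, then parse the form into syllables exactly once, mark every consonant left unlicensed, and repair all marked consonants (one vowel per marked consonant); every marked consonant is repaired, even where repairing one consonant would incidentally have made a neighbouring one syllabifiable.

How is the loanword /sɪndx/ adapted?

hɪnduxu

Substitution: /s/ → /h/, giving /hɪndx/.
Syllabifying with onset maximization leaves /d/, /x/ stranded (at most one coda consonant is licensed; onsets may contain at most 2 consonants).
Epenthesis after each stranded consonant: /d/ → /du/, /x/ → /xu/.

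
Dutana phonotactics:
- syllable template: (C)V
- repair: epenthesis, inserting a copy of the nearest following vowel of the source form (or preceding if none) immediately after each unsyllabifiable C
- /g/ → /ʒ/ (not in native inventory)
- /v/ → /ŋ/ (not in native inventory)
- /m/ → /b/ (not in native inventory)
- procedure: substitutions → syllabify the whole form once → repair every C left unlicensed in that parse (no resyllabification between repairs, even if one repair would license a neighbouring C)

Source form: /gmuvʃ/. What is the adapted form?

ʒubuŋuʃu

Substitution: /g/ → /ʒ/, /m/ → /b/, /v/ → /ŋ/, giving /ʒbuŋʃ/.
Under (C)V, the unsyllabifiable consonants are /ʒ/, /ŋ/, /ʃ/ (no codas are permitted; onsets are limited to one consonant).
Inserting the epenthetic vowel yields /ʒ/ → /ʒu/, /ŋ/ → /ŋu/, /ʃ/ → /ʃu/.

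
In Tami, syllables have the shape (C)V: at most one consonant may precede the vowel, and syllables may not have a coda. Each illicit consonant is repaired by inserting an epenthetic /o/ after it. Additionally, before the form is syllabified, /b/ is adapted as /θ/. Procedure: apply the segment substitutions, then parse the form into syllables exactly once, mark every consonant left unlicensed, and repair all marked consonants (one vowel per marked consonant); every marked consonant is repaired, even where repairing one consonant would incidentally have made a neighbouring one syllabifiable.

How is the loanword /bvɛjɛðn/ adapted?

Substitution: /b/ → /θ/, giving /θvɛjɛðn/.
Syllabifying with onset maximization leaves /θ/, /ð/, /n/ stranded (no codas are permitted; onsets are limited to one consonant).
Inserting the epenthetic vowel yields /θ/ → /θo/, /ð/ → /ðo/, /n/ → /no/.

θovɛjɛðono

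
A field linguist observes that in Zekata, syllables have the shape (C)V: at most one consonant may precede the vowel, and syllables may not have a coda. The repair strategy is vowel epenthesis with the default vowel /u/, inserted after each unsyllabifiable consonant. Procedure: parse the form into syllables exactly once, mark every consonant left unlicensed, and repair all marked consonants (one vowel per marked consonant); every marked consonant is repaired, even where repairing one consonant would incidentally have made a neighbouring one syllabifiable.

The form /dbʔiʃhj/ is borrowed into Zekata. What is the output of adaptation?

Under (C)V, the unsyllabifiable consonants are /d/, /b/, /ʃ/, /h/, /j/ (no codas are permitted; onsets are limited to one consonant).
Each unlicensed consonant becomes the onset of a new syllable: /d/ → /du/, /b/ → /bu/, /ʃ/ → /ʃu/, /h/ → /hu/, /j/ → /ju/.

dubuʔiʃuhuju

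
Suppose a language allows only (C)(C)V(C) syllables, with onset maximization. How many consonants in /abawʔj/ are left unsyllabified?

2

Syllabifying with onset maximization leaves /ʔ/, /j/ stranded (at most one coda consonant is licensed; onsets may contain at most 2 consonants).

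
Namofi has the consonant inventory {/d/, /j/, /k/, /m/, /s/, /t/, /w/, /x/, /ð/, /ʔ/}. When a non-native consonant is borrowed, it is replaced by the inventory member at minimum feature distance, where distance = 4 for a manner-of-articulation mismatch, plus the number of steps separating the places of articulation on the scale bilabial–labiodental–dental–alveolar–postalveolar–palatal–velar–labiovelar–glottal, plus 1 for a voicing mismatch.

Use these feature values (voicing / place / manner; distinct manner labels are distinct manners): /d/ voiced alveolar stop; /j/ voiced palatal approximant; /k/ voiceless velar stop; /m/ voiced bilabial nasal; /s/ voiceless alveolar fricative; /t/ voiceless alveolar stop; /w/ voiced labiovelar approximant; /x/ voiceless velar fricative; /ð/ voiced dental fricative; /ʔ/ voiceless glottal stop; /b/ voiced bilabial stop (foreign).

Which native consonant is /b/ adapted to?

/d/ is closest: same manner (stop), place distance 3 (bilabial→alveolar), same voicing; total 3. Next closest is /m/ at distance 4.

d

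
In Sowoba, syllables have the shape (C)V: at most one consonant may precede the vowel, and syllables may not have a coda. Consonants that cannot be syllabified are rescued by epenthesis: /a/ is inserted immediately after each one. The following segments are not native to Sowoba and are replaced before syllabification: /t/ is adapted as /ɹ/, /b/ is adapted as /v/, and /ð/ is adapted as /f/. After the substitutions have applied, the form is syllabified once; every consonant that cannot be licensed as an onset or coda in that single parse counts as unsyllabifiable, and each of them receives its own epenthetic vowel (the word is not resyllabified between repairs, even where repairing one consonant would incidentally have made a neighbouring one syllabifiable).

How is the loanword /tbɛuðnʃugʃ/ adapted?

Substitution: /t/ → /ɹ/, /b/ → /v/, /ð/ → /f/, giving /ɹvɛufnʃugʃ/.
Syllabifying with onset maximization leaves /ɹ/, /f/, /n/, /g/, /ʃ/ stranded (no codas are permitted; onsets are limited to one consonant).
Inserting the epenthetic vowel yields /ɹ/ → /ɹa/, /f/ → /fa/, /n/ → /na/, /g/ → /ga/, /ʃ/ → /ʃa/.

ɹavɛufanaʃugaʃa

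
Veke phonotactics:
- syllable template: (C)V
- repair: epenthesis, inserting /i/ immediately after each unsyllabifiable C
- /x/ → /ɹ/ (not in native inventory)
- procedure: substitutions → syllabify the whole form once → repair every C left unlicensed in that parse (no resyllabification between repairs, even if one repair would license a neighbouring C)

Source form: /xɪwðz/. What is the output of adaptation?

Substitution: /x/ → /ɹ/, giving /ɹɪwðz/.
Syllabifying with onset maximization leaves /w/, /ð/, /z/ stranded (no codas are permitted; onsets are limited to one consonant).
Inserting the epenthetic vowel yields /w/ → /wi/, /ð/ → /ði/, /z/ → /zi/.

ɹɪwiðizi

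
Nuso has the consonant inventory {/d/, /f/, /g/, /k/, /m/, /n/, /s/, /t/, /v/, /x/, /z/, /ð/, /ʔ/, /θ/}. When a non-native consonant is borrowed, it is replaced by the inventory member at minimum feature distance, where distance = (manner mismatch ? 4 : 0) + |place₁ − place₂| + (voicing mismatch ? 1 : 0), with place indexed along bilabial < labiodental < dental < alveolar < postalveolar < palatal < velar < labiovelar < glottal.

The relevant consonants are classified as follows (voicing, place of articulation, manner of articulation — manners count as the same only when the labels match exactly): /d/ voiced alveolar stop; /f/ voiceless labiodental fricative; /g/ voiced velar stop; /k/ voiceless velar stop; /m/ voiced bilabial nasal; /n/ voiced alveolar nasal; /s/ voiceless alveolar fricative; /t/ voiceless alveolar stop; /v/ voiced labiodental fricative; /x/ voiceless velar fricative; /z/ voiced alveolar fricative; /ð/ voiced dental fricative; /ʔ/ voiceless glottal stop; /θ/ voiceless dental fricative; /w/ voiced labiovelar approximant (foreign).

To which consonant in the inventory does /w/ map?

/g/ is closest: manner differs (approximant→stop, +4), place distance 1 (labiovelar→velar), same voicing; total 5. Next closest is /k/ at distance 6.

g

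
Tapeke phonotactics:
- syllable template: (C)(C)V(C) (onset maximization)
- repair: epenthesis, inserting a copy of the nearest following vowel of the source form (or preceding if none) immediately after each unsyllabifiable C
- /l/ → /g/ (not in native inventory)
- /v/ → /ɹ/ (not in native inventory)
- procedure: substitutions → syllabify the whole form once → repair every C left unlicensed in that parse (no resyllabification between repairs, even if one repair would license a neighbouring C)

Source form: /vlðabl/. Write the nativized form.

ɹagðabga

Substitution: /v/ → /ɹ/, /l/ → /g/, giving /ɹgðabg/.
Syllabifying with onset maximization leaves /ɹ/, /g/ stranded (at most one coda consonant is licensed; onsets may contain at most 2 consonants).
Inserting the epenthetic vowel yields /ɹ/ → /ɹa/, /g/ → /ga/.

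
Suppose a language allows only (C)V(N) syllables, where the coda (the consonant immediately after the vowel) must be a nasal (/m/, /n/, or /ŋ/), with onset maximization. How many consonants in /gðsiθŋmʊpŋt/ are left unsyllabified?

7

Syllabifying with onset maximization leaves /g/, /ð/, /θ/, /ŋ/, /p/, /ŋ/, /t/ stranded (only a nasal (/m/, /n/, or /ŋ/) is licensed in coda position; onsets are limited to one consonant).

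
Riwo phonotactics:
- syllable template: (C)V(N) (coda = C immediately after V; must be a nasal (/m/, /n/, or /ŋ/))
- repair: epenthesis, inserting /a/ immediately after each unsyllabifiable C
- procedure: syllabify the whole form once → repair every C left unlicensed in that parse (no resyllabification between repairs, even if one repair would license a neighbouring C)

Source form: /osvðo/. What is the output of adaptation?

Syllabifying with onset maximization leaves /s/, /v/ stranded (only a nasal (/m/, /n/, or /ŋ/) is licensed in coda position; onsets are limited to one consonant).
Epenthesis after each stranded consonant: /s/ → /sa/, /v/ → /va/.

osavaðo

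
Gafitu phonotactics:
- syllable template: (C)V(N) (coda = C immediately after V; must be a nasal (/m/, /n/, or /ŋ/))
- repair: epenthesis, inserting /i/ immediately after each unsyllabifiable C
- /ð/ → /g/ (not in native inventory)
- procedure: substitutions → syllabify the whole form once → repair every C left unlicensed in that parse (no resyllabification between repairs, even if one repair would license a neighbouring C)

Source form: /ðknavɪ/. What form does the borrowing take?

Substitution: /ð/ → /g/, giving /gknavɪ/.
Under (C)V(N), the unsyllabifiable consonants are /g/, /k/ (only a nasal (/m/, /n/, or /ŋ/) is licensed in coda position; onsets are limited to one consonant).
Inserting the epenthetic vowel yields /g/ → /gi/, /k/ → /ki/.

gikinavɪ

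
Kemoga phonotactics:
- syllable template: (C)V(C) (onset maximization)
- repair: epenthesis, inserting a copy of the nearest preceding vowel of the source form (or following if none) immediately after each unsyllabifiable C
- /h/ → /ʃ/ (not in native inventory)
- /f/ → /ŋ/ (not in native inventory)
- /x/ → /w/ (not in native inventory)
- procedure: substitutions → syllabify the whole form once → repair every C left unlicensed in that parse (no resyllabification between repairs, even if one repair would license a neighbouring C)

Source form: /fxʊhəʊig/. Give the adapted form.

Substitution: /f/ → /ŋ/, /x/ → /w/, /h/ → /ʃ/, giving /ŋwʊʃəʊig/.
The consonants /ŋ/ cannot be parsed into a legal (C)V(C) syllable (at most one coda consonant is licensed; onsets are limited to one consonant).
Epenthesis after each stranded consonant: /ŋ/ → /ŋʊ/.

ŋʊwʊʃəʊig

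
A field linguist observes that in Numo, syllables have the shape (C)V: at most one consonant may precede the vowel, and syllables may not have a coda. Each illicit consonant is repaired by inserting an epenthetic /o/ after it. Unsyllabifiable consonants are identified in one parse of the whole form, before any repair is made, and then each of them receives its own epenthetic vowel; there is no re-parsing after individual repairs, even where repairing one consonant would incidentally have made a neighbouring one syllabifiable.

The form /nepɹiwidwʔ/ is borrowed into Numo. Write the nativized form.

nepoɹiwidowoʔo

Under (C)V, the unsyllabifiable consonants are /p/, /d/, /w/, /ʔ/ (no codas are permitted; onsets are limited to one consonant).
Each unlicensed consonant becomes the onset of a new syllable: /p/ → /po/, /d/ → /do/, /w/ → /wo/, /ʔ/ → /ʔo/.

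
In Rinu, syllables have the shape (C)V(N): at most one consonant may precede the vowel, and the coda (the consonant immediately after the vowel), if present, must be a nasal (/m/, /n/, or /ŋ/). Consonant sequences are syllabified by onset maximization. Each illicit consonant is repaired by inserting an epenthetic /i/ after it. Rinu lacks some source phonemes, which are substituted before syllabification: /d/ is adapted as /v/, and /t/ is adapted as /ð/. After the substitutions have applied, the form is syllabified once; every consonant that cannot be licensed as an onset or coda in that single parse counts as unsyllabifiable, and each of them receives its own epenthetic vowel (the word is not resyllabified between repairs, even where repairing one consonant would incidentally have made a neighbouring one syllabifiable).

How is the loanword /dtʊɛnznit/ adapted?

viðʊɛnziniði

Substitution: /d/ → /v/, /t/ → /ð/, giving /vðʊɛnznið/.
Syllabifying with onset maximization leaves /v/, /z/, /ð/ stranded (only a nasal (/m/, /n/, or /ŋ/) is licensed in coda position; onsets are limited to one consonant).
Each unlicensed consonant becomes the onset of a new syllable: /v/ → /vi/, /z/ → /zi/, /ð/ → /ði/.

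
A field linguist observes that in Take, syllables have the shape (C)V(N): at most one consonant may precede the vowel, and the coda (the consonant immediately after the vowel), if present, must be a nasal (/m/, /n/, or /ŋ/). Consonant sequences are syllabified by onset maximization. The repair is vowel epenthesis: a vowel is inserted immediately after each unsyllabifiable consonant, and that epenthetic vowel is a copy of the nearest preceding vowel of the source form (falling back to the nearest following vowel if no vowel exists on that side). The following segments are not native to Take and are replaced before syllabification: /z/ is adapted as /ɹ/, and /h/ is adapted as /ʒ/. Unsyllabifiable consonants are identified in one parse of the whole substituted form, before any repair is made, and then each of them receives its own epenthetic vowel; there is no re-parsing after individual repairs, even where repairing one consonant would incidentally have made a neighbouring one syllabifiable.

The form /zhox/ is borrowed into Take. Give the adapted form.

ɹoʒoxo

Substitution: /z/ → /ɹ/, /h/ → /ʒ/, giving /ɹʒox/.
Under (C)V(N), the unsyllabifiable consonants are /ɹ/, /x/ (only a nasal (/m/, /n/, or /ŋ/) is licensed in coda position; onsets are limited to one consonant).
Epenthesis after each stranded consonant: /ɹ/ → /ɹo/, /x/ → /xo/.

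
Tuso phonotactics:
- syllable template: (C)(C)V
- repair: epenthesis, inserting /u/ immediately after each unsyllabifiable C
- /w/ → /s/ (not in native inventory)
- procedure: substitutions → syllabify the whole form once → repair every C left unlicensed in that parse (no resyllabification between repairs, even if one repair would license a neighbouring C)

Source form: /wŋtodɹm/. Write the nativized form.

suŋtoduɹumu

Substitution: /w/ → /s/, giving /sŋtodɹm/.
Syllabifying with onset maximization leaves /s/, /d/, /ɹ/, /m/ stranded (no codas are permitted; onsets may contain at most 2 consonants).
Inserting the epenthetic vowel yields /s/ → /su/, /d/ → /du/, /ɹ/ → /ɹu/, /m/ → /mu/.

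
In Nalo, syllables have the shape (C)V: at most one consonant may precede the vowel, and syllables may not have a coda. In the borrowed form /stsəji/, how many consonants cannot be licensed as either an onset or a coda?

Syllabifying with onset maximization leaves /s/, /t/ stranded (no codas are permitted; onsets are limited to one consonant).

2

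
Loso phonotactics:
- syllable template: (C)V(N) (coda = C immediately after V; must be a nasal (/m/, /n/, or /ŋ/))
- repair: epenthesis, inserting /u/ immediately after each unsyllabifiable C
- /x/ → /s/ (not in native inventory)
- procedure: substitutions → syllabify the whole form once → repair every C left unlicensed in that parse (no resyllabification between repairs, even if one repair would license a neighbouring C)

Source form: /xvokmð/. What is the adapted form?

Substitution: /x/ → /s/, giving /svokmð/.
Syllabifying with onset maximization leaves /s/, /k/, /m/, /ð/ stranded (only a nasal (/m/, /n/, or /ŋ/) is licensed in coda position; onsets are limited to one consonant).
Inserting the epenthetic vowel yields /s/ → /su/, /k/ → /ku/, /m/ → /mu/, /ð/ → /ðu/.

suvokumuðu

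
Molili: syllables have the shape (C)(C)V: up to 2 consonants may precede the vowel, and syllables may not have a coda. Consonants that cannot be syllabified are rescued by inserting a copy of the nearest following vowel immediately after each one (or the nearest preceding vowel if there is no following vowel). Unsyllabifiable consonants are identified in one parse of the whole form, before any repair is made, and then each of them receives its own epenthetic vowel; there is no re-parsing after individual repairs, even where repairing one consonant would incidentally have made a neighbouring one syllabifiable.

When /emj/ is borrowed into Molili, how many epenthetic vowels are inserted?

2

The unsyllabifiable consonants are /m/, /j/; each receives one epenthetic vowel.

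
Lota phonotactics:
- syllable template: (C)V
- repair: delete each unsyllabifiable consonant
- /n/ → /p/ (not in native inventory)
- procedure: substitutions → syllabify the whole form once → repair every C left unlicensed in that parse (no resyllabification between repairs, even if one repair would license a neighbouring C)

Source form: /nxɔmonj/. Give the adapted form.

Substitution: /n/ → /p/, giving /pxɔmopj/.
Under (C)V, the unsyllabifiable consonants are /p/, /p/, /j/ (no codas are permitted; onsets are limited to one consonant).
Each unlicensed consonant is deleted: /p/, /p/, /j/.

xɔmo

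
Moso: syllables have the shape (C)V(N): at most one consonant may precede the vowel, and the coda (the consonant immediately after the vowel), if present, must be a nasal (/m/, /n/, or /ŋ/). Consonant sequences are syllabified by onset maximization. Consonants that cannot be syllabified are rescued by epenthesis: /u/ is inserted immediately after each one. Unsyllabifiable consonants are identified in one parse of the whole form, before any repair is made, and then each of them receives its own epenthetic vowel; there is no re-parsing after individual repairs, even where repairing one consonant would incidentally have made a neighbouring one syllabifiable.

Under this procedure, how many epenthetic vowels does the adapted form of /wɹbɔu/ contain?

The unsyllabifiable consonants are /w/, /ɹ/; each receives one epenthetic vowel.

2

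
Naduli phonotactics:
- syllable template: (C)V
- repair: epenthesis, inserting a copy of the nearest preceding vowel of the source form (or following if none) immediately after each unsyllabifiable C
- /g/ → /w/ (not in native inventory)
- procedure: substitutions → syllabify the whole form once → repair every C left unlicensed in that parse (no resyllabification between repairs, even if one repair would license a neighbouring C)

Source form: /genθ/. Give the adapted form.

weneθe

Substitution: /g/ → /w/, giving /wenθ/.
Under (C)V, the unsyllabifiable consonants are /n/, /θ/ (no codas are permitted; onsets are limited to one consonant).
Epenthesis after each stranded consonant: /n/ → /ne/, /θ/ → /θe/.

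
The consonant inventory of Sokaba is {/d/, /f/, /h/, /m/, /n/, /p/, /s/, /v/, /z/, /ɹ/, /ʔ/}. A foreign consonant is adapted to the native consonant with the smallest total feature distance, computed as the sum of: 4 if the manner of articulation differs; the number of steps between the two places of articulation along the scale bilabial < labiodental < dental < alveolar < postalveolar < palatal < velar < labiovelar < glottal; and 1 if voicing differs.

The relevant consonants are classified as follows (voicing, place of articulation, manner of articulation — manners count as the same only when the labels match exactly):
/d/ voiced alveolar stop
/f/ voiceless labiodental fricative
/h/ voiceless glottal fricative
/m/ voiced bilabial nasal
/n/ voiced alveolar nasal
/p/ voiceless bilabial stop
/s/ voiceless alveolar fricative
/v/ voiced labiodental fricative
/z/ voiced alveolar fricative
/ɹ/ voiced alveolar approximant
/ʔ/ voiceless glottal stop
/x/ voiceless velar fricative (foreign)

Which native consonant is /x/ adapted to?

h

/h/ is closest: same manner (fricative), place distance 2 (velar→glottal), same voicing; total 2. Next closest is /s/ at distance 3.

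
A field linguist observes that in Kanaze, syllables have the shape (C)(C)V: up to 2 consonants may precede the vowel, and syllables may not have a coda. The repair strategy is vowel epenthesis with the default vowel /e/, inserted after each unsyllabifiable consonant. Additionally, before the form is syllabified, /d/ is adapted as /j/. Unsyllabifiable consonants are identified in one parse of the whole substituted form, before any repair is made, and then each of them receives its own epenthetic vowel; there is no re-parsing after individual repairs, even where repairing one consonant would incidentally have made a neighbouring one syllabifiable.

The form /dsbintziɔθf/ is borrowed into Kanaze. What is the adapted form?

jesbinetziɔθefe

Substitution: /d/ → /j/, giving /jsbintziɔθf/.
Under (C)(C)V, the unsyllabifiable consonants are /j/, /n/, /θ/, /f/ (no codas are permitted; onsets may contain at most 2 consonants).
Inserting the epenthetic vowel yields /j/ → /je/, /n/ → /ne/, /θ/ → /θe/, /f/ → /fe/.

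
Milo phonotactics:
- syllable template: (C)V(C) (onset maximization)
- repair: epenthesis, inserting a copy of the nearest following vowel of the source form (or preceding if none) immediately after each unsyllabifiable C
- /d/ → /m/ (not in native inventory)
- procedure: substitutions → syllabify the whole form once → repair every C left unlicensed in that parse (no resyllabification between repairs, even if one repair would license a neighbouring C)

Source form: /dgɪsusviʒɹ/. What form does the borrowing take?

mɪgɪsusviʒɹi

Substitution: /d/ → /m/, giving /mgɪsusviʒɹ/.
Syllabifying with onset maximization leaves /m/, /ɹ/ stranded (at most one coda consonant is licensed; onsets are limited to one consonant).
Epenthesis after each stranded consonant: /m/ → /mɪ/, /ɹ/ → /ɹi/.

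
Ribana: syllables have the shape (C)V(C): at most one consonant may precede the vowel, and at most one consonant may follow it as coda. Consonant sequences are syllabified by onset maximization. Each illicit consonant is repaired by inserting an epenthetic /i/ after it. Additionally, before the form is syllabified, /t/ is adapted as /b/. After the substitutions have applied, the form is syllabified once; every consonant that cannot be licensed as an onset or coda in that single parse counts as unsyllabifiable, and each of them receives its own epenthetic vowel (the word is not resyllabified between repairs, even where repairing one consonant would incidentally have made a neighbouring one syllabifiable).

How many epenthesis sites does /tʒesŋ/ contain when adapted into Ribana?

2

After substitution the input is /bʒesŋ/.
The unsyllabifiable consonants are /b/, /ŋ/; each receives one epenthetic vowel.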